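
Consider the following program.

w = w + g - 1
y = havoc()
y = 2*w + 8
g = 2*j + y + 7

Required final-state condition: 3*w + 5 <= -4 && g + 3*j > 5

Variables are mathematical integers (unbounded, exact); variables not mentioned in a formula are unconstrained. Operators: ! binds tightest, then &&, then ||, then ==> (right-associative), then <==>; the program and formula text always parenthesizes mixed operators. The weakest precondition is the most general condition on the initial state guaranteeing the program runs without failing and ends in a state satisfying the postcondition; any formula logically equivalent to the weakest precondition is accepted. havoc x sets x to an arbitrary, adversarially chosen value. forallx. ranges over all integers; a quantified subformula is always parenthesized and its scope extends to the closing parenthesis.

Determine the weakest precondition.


Working backward. After the program, the postcondition 3*w + 5 <= -4 && g + 3*j > 5 must hold; in canonical form it is 3*w <= -9 && g + 3*j > 5.
Before g := 2*j + y + 7: 3*w <= -9 && 5*j + y > -2
Before y := 2*w + 8: 3*w <= -9 && 5*j + 2*w > -10
Before havoc y: 3*w <= -9 && 5*j + 2*w > -10
Before w := w + g - 1: 3*g + 3*w <= -6 && 2*g + 5*j + 2*w > -8
Answer: WP = 3*g + 3*w <= -6 && 2*g + 5*j + 2*w > -8


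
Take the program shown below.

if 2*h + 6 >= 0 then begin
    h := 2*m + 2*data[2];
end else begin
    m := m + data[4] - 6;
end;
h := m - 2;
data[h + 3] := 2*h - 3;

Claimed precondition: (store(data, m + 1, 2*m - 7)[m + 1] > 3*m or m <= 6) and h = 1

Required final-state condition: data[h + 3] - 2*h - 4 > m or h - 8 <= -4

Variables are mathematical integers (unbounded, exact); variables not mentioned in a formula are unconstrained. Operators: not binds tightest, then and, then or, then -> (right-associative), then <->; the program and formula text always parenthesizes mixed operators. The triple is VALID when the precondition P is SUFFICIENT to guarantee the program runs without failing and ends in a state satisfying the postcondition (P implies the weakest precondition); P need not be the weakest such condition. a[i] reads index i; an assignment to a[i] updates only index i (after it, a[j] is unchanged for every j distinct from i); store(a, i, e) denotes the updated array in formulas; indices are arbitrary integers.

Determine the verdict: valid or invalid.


Working backward. After the program, the postcondition data[h + 3] - 2*h - 4 > m or h - 8 <= -4 must hold; in canonical form it is data[h + 3] > 2*h + m + 4 or h <= 4.
Before data[h + 3] := 2*h - 3: store(data, h + 3, 2*h - 3)[h + 3] > 2*h + m + 4 or h <= 4
Before h := m - 2: store(data, m + 1, 2*m - 7)[m + 1] > 3*m or m <= 6
Then branch requires store(data, m + 1, 2*m - 7)[m + 1] > 3*m or m <= 6; else branch requires store(data, data[4] + m - 5, 2*data[4] + 2*m - 19)[data[4] + m - 5] > 3*data[4] + 3*m - 18 or data[4] + m <= 12.
Before the if: (2*h >= -6 -> (store(data, m + 1, 2*m - 7)[m + 1] > 3*m or m <= 6)) and ((not (2*h >= -6)) -> (store(data, data[4] + m - 5, 2*data[4] + 2*m - 19)[data[4] + m - 5] > 3*data[4] + 3*m - 18 or data[4] + m <= 12))
The weakest precondition is (2*h >= -6 -> (store(data, m + 1, 2*m - 7)[m + 1] > 3*m or m <= 6)) and ((not (2*h >= -6)) -> (store(data, data[4] + m - 5, 2*data[4] + 2*m - 19)[data[4] + m - 5] > 3*data[4] + 3*m - 18 or data[4] + m <= 12)).
Check whether (store(data, m + 1, 2*m - 7)[m + 1] > 3*m or m <= 6) and h = 1 implies it.
Every state satisfying the precondition satisfies the weakest precondition: the implication holds.
Answer: valid


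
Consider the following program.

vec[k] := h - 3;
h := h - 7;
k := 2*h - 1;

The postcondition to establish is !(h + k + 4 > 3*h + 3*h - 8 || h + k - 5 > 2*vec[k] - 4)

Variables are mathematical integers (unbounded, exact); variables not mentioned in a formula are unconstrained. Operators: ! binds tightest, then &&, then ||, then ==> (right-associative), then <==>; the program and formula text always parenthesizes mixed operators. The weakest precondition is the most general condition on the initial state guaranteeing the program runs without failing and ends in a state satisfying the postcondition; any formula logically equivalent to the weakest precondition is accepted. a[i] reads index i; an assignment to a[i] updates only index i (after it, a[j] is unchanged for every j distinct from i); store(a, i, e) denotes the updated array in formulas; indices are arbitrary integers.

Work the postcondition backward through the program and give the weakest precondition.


Working backward. After the program, the postcondition !(h + k + 4 > 3*h + 3*h - 8 || h + k - 5 > 2*vec[k] - 4) must hold; in canonical form it is !(k > 5*h - 12 || h + k > 2*vec[k] + 1).
Before k := 2*h - 1: !(3*h < 11 || 3*h > 2*vec[2*h - 1] + 2)
Before h := h - 7: !(3*h < 32 || 3*h > 2*vec[2*h - 15] + 23)
Before vec[k] := h - 3: !(3*h < 32 || 3*h > 2*store(vec, k, h - 3)[2*h - 15] + 23)
Answer: WP = !(3*h < 32 || 3*h > 2*store(vec, k, h - 3)[2*h - 15] + 23)


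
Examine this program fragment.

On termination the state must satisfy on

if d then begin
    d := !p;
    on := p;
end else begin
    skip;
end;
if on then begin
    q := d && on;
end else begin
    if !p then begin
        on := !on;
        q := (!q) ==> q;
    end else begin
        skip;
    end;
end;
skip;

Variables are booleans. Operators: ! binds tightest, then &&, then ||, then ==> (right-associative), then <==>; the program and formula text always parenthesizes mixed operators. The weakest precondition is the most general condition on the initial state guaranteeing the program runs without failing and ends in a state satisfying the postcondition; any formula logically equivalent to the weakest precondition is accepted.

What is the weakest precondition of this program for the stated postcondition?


Working backward. After the program, on must hold.
Before skip: on
Then branch requires on; else branch requires ((!p) ==> (!on)) && (p ==> on).
Before the if: (!on) ==> (((!p) ==> (!on)) && (p ==> on))
Then branch requires true; else branch requires (!on) ==> (((!p) ==> (!on)) && (p ==> on)).
Before the if: (!d) ==> ((!on) ==> (((!p) ==> (!on)) && (p ==> on)))
Answer: WP = (!d) ==> ((!on) ==> (((!p) ==> (!on)) && (p ==> on)))


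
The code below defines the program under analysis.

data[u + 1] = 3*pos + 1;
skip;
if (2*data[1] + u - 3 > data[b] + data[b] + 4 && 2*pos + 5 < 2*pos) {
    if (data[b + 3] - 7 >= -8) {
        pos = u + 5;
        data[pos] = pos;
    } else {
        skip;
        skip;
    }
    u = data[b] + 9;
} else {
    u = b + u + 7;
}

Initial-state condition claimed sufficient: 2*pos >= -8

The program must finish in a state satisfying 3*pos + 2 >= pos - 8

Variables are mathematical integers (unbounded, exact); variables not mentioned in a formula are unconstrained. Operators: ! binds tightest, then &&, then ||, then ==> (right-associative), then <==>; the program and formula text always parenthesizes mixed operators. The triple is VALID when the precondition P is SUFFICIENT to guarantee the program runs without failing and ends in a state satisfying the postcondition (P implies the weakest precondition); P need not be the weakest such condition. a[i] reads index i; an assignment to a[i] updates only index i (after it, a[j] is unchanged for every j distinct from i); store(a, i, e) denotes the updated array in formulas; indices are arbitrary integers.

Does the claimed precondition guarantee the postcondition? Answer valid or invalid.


Working backward. After the program, the postcondition 3*pos + 2 >= pos - 8 must hold; in canonical form it is 2*pos >= -10.
Then branch requires (data[b + 3] >= -1 ==> 2*u >= -20) && ((!(data[b + 3] >= -1)) ==> 2*pos >= -10); else branch requires 2*pos >= -10.
Before the if: 2*pos >= -10
Before skip: 2*pos >= -10
Before data[u + 1] := 3*pos + 1: 2*pos >= -10
The weakest precondition is 2*pos >= -10.
Check whether 2*pos >= -8 implies it.
Every state satisfying the precondition satisfies the weakest precondition: the implication holds.
Answer: valid


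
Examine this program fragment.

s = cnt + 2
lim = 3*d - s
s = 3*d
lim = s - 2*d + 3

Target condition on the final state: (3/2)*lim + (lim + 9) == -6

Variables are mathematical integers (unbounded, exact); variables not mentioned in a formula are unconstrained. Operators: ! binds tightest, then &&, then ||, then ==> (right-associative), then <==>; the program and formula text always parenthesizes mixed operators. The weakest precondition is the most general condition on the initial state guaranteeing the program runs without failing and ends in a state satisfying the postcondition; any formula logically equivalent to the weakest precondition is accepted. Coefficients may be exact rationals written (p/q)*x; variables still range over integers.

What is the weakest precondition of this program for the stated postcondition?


Working backward. After the program, the postcondition (3/2)*lim + (lim + 9) == -6 must hold; in canonical form it is (5/2)*lim == -15.
Before lim := s - 2*d + 3: (5/2)*s == 5*d - 45/2
Before s := 3*d: (5/2)*d == -45/2
Before lim := 3*d - s: (5/2)*d == -45/2
Before s := cnt + 2: (5/2)*d == -45/2
Answer: WP = (5/2)*d == -45/2


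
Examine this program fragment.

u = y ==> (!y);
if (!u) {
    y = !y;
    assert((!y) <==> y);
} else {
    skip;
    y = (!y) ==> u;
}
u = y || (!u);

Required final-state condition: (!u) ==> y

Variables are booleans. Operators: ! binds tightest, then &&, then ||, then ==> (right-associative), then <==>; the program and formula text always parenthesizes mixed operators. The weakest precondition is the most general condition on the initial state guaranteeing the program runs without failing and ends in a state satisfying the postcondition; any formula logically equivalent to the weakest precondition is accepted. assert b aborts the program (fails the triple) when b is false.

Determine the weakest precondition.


Working backward. After the program, (!u) ==> y must hold.
Before u := y || (!u): (!(y || (!u))) ==> y
Then branch requires (y <==> (!y)) && ((!((!y) || (!u))) ==> (!y)); else branch requires (!(((!y) ==> u) || (!u))) ==> ((!y) ==> u).
Before the if: ((!u) ==> ((y <==> (!y)) && ((!((!y) || (!u))) ==> (!y)))) && (u ==> ((!(((!y) ==> u) || (!u))) ==> ((!y) ==> u)))
Before u := y ==> (!y): ((!(y ==> (!y))) ==> ((y <==> (!y)) && ((!((!y) || (!(y ==> (!y))))) ==> (!y)))) && ((y ==> (!y)) ==> ((!(((!y) ==> (y ==> (!y))) || (!(y ==> (!y))))) ==> ((!y) ==> (y ==> (!y)))))
Answer: WP = ((!(y ==> (!y))) ==> ((y <==> (!y)) && ((!((!y) || (!(y ==> (!y))))) ==> (!y)))) && ((y ==> (!y)) ==> ((!(((!y) ==> (y ==> (!y))) || (!(y ==> (!y))))) ==> ((!y) ==> (y ==> (!y)))))


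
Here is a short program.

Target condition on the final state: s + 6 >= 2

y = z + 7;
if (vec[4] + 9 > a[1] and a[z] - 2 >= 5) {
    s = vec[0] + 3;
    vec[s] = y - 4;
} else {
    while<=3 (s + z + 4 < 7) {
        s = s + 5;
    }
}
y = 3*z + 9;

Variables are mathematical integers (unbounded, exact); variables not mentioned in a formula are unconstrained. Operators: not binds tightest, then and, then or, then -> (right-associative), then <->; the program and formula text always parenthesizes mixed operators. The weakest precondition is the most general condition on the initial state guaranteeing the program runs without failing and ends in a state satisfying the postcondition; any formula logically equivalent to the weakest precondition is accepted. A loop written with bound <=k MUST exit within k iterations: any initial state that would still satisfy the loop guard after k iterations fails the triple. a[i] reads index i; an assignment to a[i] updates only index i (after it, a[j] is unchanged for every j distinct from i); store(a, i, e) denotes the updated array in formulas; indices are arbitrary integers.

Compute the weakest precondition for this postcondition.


Working backward. After the program, the postcondition s + 6 >= 2 must hold; in canonical form it is s >= -4.
Before y := 3*z + 9: s >= -4
Then branch requires vec[0] >= -7; else branch requires (s + z < 3 -> ((s + z < -2 -> ((s + z < -7 -> ((not (s + z < -12)) and s >= -19)) and ((not (s + z < -7)) -> s >= -14))) and ((not (s + z < -2)) -> s >= -9))) and ((not (s + z < 3)) -> s >= -4).
Before the if: ((vec[4] > a[1] - 9 and a[z] >= 7) -> vec[0] >= -7) and ((not (vec[4] > a[1] - 9 and a[z] >= 7)) -> ((s + z < 3 -> ((s + z < -2 -> ((s + z < -7 -> ((not (s + z < -12)) and s >= -19)) and ((not (s + z < -7)) -> s >= -14))) and ((not (s + z < -2)) -> s >= -9))) and ((not (s + z < 3)) -> s >= -4)))
Before y := z + 7: ((vec[4] > a[1] - 9 and a[z] >= 7) -> vec[0] >= -7) and ((not (vec[4] > a[1] - 9 and a[z] >= 7)) -> ((s + z < 3 -> ((s + z < -2 -> ((s + z < -7 -> ((not (s + z < -12)) and s >= -19)) and ((not (s + z < -7)) -> s >= -14))) and ((not (s + z < -2)) -> s >= -9))) and ((not (s + z < 3)) -> s >= -4)))
Answer: WP = ((vec[4] > a[1] - 9 and a[z] >= 7) -> vec[0] >= -7) and ((not (vec[4] > a[1] - 9 and a[z] >= 7)) -> ((s + z < 3 -> ((s + z < -2 -> ((s + z < -7 -> ((not (s + z < -12)) and s >= -19)) and ((not (s + z < -7)) -> s >= -14))) and ((not (s + z < -2)) -> s >= -9))) and ((not (s + z < 3)) -> s >= -4)))


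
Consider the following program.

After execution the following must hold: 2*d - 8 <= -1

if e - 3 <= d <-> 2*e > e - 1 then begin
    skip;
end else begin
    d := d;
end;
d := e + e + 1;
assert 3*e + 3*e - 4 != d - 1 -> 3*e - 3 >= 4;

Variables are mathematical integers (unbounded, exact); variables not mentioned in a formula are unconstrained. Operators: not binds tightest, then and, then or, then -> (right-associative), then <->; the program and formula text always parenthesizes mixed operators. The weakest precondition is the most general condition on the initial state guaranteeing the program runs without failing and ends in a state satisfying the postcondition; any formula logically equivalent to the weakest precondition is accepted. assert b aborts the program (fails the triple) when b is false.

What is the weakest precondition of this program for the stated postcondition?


Working backward. After the program, the postcondition 2*d - 8 <= -1 must hold; in canonical form it is 2*d <= 7.
Before assert 3*e + 3*e - 4 != d - 1 -> 3*e - 3 >= 4: (6*e != d + 3 -> 3*e >= 7) and 2*d <= 7
Before d := e + e + 1: (4*e != 4 -> 3*e >= 7) and 4*e <= 5
Then branch requires (4*e != 4 -> 3*e >= 7) and 4*e <= 5; else branch requires (4*e != 4 -> 3*e >= 7) and 4*e <= 5.
Before the if: ((e <= d + 3 <-> e > -1) -> ((4*e != 4 -> 3*e >= 7) and 4*e <= 5)) and ((not (e <= d + 3 <-> e > -1)) -> ((4*e != 4 -> 3*e >= 7) and 4*e <= 5))
Answer: WP = ((e <= d + 3 <-> e > -1) -> ((4*e != 4 -> 3*e >= 7) and 4*e <= 5)) and ((not (e <= d + 3 <-> e > -1)) -> ((4*e != 4 -> 3*e >= 7) and 4*e <= 5))


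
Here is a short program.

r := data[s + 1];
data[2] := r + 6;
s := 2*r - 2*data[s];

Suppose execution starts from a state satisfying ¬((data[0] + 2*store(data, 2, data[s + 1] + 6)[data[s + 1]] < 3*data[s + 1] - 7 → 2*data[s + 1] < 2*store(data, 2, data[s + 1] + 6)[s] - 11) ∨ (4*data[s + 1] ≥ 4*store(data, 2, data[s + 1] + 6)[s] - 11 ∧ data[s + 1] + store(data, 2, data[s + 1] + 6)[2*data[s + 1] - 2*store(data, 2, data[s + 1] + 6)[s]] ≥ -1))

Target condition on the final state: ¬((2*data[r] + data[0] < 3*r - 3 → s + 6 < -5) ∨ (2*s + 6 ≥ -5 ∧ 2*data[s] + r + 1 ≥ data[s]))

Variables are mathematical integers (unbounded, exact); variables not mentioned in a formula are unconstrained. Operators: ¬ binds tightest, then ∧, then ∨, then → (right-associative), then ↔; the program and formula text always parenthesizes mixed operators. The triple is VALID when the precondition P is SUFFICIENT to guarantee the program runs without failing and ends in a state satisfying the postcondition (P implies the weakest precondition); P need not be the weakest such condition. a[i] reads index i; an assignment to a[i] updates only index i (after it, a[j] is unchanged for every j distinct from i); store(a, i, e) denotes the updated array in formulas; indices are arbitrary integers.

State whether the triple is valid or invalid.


Working backward. After the program, the postcondition ¬((2*data[r] + data[0] < 3*r - 3 → s + 6 < -5) ∨ (2*s + 6 ≥ -5 ∧ 2*data[s] + r + 1 ≥ data[s])) must hold; in canonical form it is ¬((data[0] + 2*data[r] < 3*r - 3 → s < -11) ∨ (2*s ≥ -11 ∧ data[s] + r ≥ -1)).
Before s := 2*r - 2*data[s]: ¬((data[0] + 2*data[r] < 3*r - 3 → 2*r < 2*data[s] - 11) ∨ (4*r ≥ 4*data[s] - 11 ∧ data[-2*data[s] + 2*r] + r ≥ -1))
Before data[2] := r + 6: ¬((data[0] + 2*store(data, 2, r + 6)[r] < 3*r - 3 → 2*r < 2*store(data, 2, r + 6)[s] - 11) ∨ (4*r ≥ 4*store(data, 2, r + 6)[s] - 11 ∧ store(data, 2, r + 6)[-2*store(data, 2, r + 6)[s] + 2*r] + r ≥ -1))
Before r := data[s + 1]: ¬((data[0] + 2*store(data, 2, data[s + 1] + 6)[data[s + 1]] < 3*data[s + 1] - 3 → 2*data[s + 1] < 2*store(data, 2, data[s + 1] + 6)[s] - 11) ∨ (4*data[s + 1] ≥ 4*store(data, 2, data[s + 1] + 6)[s] - 11 ∧ data[s + 1] + store(data, 2, data[s + 1] + 6)[2*data[s + 1] - 2*store(data, 2, data[s + 1] + 6)[s]] ≥ -1))
The weakest precondition is ¬((data[0] + 2*store(data, 2, data[s + 1] + 6)[data[s + 1]] < 3*data[s + 1] - 3 → 2*data[s + 1] < 2*store(data, 2, data[s + 1] + 6)[s] - 11) ∨ (4*data[s + 1] ≥ 4*store(data, 2, data[s + 1] + 6)[s] - 11 ∧ data[s + 1] + store(data, 2, data[s + 1] + 6)[2*data[s + 1] - 2*store(data, 2, data[s + 1] + 6)[s]] ≥ -1)).
Check whether ¬((data[0] + 2*store(data, 2, data[s + 1] + 6)[data[s + 1]] < 3*data[s + 1] - 7 → 2*data[s + 1] < 2*store(data, 2, data[s + 1] + 6)[s] - 11) ∨ (4*data[s + 1] ≥ 4*store(data, 2, data[s + 1] + 6)[s] - 11 ∧ data[s + 1] + store(data, 2, data[s + 1] + 6)[2*data[s + 1] - 2*store(data, 2, data[s + 1] + 6)[s]] ≥ -1)) implies it.
Every state satisfying the precondition satisfies the weakest precondition: the implication holds.
Answer: valid


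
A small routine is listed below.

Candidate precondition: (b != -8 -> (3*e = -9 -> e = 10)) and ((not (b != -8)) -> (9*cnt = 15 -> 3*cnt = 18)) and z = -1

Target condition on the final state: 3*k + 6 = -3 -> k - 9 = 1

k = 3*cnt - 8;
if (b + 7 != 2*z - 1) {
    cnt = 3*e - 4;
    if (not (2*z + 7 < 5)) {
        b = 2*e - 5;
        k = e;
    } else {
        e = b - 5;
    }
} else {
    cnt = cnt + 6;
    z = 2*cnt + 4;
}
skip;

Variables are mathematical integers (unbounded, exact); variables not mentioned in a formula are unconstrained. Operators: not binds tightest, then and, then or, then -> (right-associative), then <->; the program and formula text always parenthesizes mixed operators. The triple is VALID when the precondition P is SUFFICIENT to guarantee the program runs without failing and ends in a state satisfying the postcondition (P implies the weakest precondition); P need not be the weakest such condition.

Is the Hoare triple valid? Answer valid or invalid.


Working backward. After the program, the postcondition 3*k + 6 = -3 -> k - 9 = 1 must hold; in canonical form it is 3*k = -9 -> k = 10.
Before skip: 3*k = -9 -> k = 10
Then branch requires ((not (2*z < -2)) -> (3*e = -9 -> e = 10)) and (2*z < -2 -> (3*k = -9 -> k = 10)); else branch requires 3*k = -9 -> k = 10.
Before the if: (b != 2*z - 8 -> (((not (2*z < -2)) -> (3*e = -9 -> e = 10)) and (2*z < -2 -> (3*k = -9 -> k = 10)))) and ((not (b != 2*z - 8)) -> (3*k = -9 -> k = 10))
Before k := 3*cnt - 8: (b != 2*z - 8 -> (((not (2*z < -2)) -> (3*e = -9 -> e = 10)) and (2*z < -2 -> (9*cnt = 15 -> 3*cnt = 18)))) and ((not (b != 2*z - 8)) -> (9*cnt = 15 -> 3*cnt = 18))
The weakest precondition is (b != 2*z - 8 -> (((not (2*z < -2)) -> (3*e = -9 -> e = 10)) and (2*z < -2 -> (9*cnt = 15 -> 3*cnt = 18)))) and ((not (b != 2*z - 8)) -> (9*cnt = 15 -> 3*cnt = 18)).
Check whether (b != -8 -> (3*e = -9 -> e = 10)) and ((not (b != -8)) -> (9*cnt = 15 -> 3*cnt = 18)) and z = -1 implies it.
Countermodel: at the initial state b = -8, cnt = 0, e = -3, z = -1, the precondition holds but the weakest precondition fails.
Answer: invalid


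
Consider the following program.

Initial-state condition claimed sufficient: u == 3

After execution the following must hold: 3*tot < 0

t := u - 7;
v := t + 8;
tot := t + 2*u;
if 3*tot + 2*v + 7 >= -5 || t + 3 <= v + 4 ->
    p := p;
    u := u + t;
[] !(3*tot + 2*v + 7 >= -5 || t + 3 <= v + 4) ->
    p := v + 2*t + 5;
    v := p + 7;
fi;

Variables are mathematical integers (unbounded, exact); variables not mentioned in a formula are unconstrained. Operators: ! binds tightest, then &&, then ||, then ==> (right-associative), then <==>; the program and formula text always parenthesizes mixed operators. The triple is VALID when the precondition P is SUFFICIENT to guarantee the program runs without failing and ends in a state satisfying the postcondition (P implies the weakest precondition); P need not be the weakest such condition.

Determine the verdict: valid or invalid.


Working backward. After the program, 3*tot < 0 must hold.
Then branch requires 3*tot < 0; else branch requires 3*tot < 0.
Before the if: ((3*tot + 2*v >= -12 || t <= v + 1) ==> 3*tot < 0) && ((!(3*tot + 2*v >= -12 || t <= v + 1)) ==> 3*tot < 0)
Before tot := t + 2*u: ((3*t + 6*u + 2*v >= -12 || t <= v + 1) ==> 3*t + 6*u < 0) && ((!(3*t + 6*u + 2*v >= -12 || t <= v + 1)) ==> 3*t + 6*u < 0)
Before v := t + 8: 3*t + 6*u < 0
Before t := u - 7: 9*u < 21
The weakest precondition is 9*u < 21.
Check whether u == 3 implies it.
Countermodel: at the initial state u = 3, the precondition holds but the weakest precondition fails.
Answer: invalid


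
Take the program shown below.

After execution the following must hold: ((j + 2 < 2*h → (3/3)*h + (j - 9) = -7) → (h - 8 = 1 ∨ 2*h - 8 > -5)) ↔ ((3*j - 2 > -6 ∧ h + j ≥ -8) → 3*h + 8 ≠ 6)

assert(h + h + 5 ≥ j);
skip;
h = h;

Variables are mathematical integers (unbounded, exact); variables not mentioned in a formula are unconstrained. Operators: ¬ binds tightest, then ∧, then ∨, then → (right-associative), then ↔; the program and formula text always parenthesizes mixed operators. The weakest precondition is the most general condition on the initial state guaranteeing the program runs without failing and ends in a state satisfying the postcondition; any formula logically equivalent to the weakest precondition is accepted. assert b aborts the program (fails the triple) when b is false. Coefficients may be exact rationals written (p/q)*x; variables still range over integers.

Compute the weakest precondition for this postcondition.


Working backward. After the program, the postcondition ((j + 2 < 2*h → (3/3)*h + (j - 9) = -7) → (h - 8 = 1 ∨ 2*h - 8 > -5)) ↔ ((3*j - 2 > -6 ∧ h + j ≥ -8) → 3*h + 8 ≠ 6) must hold; in canonical form it is ((j < 2*h - 2 → h + j = 2) → (h = 9 ∨ 2*h > 3)) ↔ ((3*j > -4 ∧ h + j ≥ -8) → 3*h ≠ -2).
Before h := h: ((j < 2*h - 2 → h + j = 2) → (h = 9 ∨ 2*h > 3)) ↔ ((3*j > -4 ∧ h + j ≥ -8) → 3*h ≠ -2)
Before skip: ((j < 2*h - 2 → h + j = 2) → (h = 9 ∨ 2*h > 3)) ↔ ((3*j > -4 ∧ h + j ≥ -8) → 3*h ≠ -2)
Before assert h + h + 5 ≥ j: 2*h ≥ j - 5 ∧ (((j < 2*h - 2 → h + j = 2) → (h = 9 ∨ 2*h > 3)) ↔ ((3*j > -4 ∧ h + j ≥ -8) → 3*h ≠ -2))
Answer: WP = 2*h ≥ j - 5 ∧ (((j < 2*h - 2 → h + j = 2) → (h = 9 ∨ 2*h > 3)) ↔ ((3*j > -4 ∧ h + j ≥ -8) → 3*h ≠ -2))


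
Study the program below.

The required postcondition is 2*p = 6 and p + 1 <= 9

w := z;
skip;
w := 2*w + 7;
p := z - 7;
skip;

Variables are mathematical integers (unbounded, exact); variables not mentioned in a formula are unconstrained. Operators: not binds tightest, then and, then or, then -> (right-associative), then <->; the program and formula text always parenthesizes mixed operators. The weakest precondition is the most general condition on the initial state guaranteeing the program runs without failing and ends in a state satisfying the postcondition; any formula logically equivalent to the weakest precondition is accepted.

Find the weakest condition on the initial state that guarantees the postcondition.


Working backward. After the program, the postcondition 2*p = 6 and p + 1 <= 9 must hold; in canonical form it is 2*p = 6 and p <= 8.
Before skip: 2*p = 6 and p <= 8
Before p := z - 7: 2*z = 20 and z <= 15
Before w := 2*w + 7: 2*z = 20 and z <= 15
Before skip: 2*z = 20 and z <= 15
Before w := z: 2*z = 20 and z <= 15
Answer: WP = 2*z = 20 and z <= 15


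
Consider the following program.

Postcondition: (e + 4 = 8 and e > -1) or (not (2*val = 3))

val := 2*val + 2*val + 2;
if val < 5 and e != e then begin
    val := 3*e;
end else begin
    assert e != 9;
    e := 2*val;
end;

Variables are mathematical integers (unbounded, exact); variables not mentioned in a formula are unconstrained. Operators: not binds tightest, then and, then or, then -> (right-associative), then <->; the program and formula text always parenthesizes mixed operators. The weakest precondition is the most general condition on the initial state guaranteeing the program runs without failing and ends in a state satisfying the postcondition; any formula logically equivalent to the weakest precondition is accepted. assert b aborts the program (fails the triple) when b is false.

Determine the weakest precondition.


Working backward. After the program, the postcondition (e + 4 = 8 and e > -1) or (not (2*val = 3)) must hold; in canonical form it is (e = 4 and e > -1) or (not (2*val = 3)).
Then branch requires (e = 4 and e > -1) or (not (6*e = 3)); else branch requires e != 9 and ((2*val = 4 and 2*val > -1) or (not (2*val = 3))).
Before the if: e != 9 and ((2*val = 4 and 2*val > -1) or (not (2*val = 3)))
Before val := 2*val + 2*val + 2: e != 9 and ((8*val = 0 and 8*val > -5) or (not (8*val = -1)))
Answer: WP = e != 9 and ((8*val = 0 and 8*val > -5) or (not (8*val = -1)))


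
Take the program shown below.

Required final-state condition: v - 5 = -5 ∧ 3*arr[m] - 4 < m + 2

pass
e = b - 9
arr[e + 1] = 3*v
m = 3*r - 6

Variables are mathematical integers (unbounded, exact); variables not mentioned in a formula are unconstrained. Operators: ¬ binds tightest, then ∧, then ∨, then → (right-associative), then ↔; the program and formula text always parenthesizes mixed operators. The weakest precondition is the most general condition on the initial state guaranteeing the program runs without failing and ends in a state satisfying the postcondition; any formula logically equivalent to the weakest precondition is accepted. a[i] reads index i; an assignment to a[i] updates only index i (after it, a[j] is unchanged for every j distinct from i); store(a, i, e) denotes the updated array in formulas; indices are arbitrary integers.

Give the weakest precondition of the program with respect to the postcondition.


Working backward. After the program, the postcondition v - 5 = -5 ∧ 3*arr[m] - 4 < m + 2 must hold; in canonical form it is v = 0 ∧ 3*arr[m] < m + 6.
Before m := 3*r - 6: v = 0 ∧ 3*arr[3*r - 6] < 3*r
Before arr[e + 1] := 3*v: v = 0 ∧ 3*store(arr, e + 1, 3*v)[3*r - 6] < 3*r
Before e := b - 9: v = 0 ∧ 3*store(arr, b - 8, 3*v)[3*r - 6] < 3*r
Before skip: v = 0 ∧ 3*store(arr, b - 8, 3*v)[3*r - 6] < 3*r
Answer: WP = v = 0 ∧ 3*store(arr, b - 8, 3*v)[3*r - 6] < 3*r


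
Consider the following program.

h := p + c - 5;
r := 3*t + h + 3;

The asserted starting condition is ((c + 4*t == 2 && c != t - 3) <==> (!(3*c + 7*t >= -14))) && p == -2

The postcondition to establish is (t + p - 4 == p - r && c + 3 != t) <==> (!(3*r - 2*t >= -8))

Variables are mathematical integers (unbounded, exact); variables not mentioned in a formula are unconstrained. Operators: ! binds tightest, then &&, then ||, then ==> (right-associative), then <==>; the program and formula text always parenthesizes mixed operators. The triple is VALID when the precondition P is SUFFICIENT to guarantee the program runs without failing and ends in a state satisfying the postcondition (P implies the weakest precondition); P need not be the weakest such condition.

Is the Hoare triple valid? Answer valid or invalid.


Working backward. After the program, the postcondition (t + p - 4 == p - r && c + 3 != t) <==> (!(3*r - 2*t >= -8)) must hold; in canonical form it is (r + t == 4 && c != t - 3) <==> (!(3*r >= 2*t - 8)).
Before r := 3*t + h + 3: (h + 4*t == 1 && c != t - 3) <==> (!(3*h + 7*t >= -17))
Before h := p + c - 5: (c + p + 4*t == 6 && c != t - 3) <==> (!(3*c + 3*p + 7*t >= -2))
The weakest precondition is (c + p + 4*t == 6 && c != t - 3) <==> (!(3*c + 3*p + 7*t >= -2)).
Check whether ((c + 4*t == 2 && c != t - 3) <==> (!(3*c + 7*t >= -14))) && p == -2 implies it.
Countermodel: at the initial state c = -13, p = -2, t = 6, the precondition holds but the weakest precondition fails.
Answer: invalid


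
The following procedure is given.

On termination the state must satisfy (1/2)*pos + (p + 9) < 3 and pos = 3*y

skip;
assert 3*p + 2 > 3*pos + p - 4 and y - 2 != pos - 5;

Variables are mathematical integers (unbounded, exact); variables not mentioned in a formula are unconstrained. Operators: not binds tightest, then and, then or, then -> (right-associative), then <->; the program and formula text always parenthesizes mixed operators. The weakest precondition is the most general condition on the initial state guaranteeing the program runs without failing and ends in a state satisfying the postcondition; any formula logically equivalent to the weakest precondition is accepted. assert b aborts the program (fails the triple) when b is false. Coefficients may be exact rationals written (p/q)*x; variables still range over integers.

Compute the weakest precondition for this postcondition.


Working backward. After the program, the postcondition (1/2)*pos + (p + 9) < 3 and pos = 3*y must hold; in canonical form it is p + (1/2)*pos < -6 and pos = 3*y.
Before assert 3*p + 2 > 3*pos + p - 4 and y - 2 != pos - 5: 2*p > 3*pos - 6 and y != pos - 3 and p + (1/2)*pos < -6 and pos = 3*y
Before skip: 2*p > 3*pos - 6 and y != pos - 3 and p + (1/2)*pos < -6 and pos = 3*y
Answer: WP = 2*p > 3*pos - 6 and y != pos - 3 and p + (1/2)*pos < -6 and pos = 3*y


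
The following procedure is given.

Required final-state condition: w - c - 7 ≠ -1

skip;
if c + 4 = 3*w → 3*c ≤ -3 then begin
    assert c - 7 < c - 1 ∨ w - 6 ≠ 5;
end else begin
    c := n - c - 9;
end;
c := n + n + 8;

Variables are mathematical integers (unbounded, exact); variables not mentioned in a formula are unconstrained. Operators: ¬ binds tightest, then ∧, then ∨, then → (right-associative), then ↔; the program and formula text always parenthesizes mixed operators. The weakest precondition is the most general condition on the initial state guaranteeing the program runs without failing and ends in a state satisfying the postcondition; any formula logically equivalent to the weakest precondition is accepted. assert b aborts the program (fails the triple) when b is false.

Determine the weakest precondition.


Working backward. After the program, the postcondition w - c - 7 ≠ -1 must hold; in canonical form it is w ≠ c + 6.
Before c := n + n + 8: w ≠ 2*n + 14
Then branch requires w ≠ 2*n + 14; else branch requires w ≠ 2*n + 14.
Before the if: ((c = 3*w - 4 → 3*c ≤ -3) → w ≠ 2*n + 14) ∧ ((¬(c = 3*w - 4 → 3*c ≤ -3)) → w ≠ 2*n + 14)
Before skip: ((c = 3*w - 4 → 3*c ≤ -3) → w ≠ 2*n + 14) ∧ ((¬(c = 3*w - 4 → 3*c ≤ -3)) → w ≠ 2*n + 14)
Answer: WP = ((c = 3*w - 4 → 3*c ≤ -3) → w ≠ 2*n + 14) ∧ ((¬(c = 3*w - 4 → 3*c ≤ -3)) → w ≠ 2*n + 14)


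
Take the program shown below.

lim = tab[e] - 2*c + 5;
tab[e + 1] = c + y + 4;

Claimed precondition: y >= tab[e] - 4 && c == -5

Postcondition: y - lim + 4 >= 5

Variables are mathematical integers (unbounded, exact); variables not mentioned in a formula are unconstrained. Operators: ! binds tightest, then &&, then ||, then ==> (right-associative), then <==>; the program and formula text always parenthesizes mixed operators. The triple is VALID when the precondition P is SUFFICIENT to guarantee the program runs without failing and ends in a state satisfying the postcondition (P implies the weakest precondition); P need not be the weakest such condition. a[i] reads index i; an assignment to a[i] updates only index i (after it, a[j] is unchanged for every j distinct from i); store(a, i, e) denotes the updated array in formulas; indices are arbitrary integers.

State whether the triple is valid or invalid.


Working backward. After the program, the postcondition y - lim + 4 >= 5 must hold; in canonical form it is y >= lim + 1.
Before tab[e + 1] := c + y + 4: y >= lim + 1
Before lim := tab[e] - 2*c + 5: 2*c + y >= tab[e] + 6
The weakest precondition is 2*c + y >= tab[e] + 6.
Check whether y >= tab[e] - 4 && c == -5 implies it.
Countermodel: at the initial state c = -5, e = 0, tab = {[0] = 0, elsewhere 0}, y = 0, the precondition holds but the weakest precondition fails.
Answer: invalid


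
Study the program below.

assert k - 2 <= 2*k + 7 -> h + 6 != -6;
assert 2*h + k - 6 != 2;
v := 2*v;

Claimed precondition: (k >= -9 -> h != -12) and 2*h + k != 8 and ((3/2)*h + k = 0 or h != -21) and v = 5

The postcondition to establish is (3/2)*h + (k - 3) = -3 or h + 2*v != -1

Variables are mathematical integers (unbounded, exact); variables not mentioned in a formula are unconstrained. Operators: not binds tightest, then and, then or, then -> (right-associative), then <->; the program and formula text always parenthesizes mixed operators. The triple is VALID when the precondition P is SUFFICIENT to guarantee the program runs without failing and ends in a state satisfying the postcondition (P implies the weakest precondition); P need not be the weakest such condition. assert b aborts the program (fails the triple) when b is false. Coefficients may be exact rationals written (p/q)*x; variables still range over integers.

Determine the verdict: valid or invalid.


Working backward. After the program, the postcondition (3/2)*h + (k - 3) = -3 or h + 2*v != -1 must hold; in canonical form it is (3/2)*h + k = 0 or h + 2*v != -1.
Before v := 2*v: (3/2)*h + k = 0 or h + 4*v != -1
Before assert 2*h + k - 6 != 2: 2*h + k != 8 and ((3/2)*h + k = 0 or h + 4*v != -1)
Before assert k - 2 <= 2*k + 7 -> h + 6 != -6: (k >= -9 -> h != -12) and 2*h + k != 8 and ((3/2)*h + k = 0 or h + 4*v != -1)
The weakest precondition is (k >= -9 -> h != -12) and 2*h + k != 8 and ((3/2)*h + k = 0 or h + 4*v != -1).
Check whether (k >= -9 -> h != -12) and 2*h + k != 8 and ((3/2)*h + k = 0 or h != -21) and v = 5 implies it.
Every state satisfying the precondition satisfies the weakest precondition: the implication holds.
Answer: valid


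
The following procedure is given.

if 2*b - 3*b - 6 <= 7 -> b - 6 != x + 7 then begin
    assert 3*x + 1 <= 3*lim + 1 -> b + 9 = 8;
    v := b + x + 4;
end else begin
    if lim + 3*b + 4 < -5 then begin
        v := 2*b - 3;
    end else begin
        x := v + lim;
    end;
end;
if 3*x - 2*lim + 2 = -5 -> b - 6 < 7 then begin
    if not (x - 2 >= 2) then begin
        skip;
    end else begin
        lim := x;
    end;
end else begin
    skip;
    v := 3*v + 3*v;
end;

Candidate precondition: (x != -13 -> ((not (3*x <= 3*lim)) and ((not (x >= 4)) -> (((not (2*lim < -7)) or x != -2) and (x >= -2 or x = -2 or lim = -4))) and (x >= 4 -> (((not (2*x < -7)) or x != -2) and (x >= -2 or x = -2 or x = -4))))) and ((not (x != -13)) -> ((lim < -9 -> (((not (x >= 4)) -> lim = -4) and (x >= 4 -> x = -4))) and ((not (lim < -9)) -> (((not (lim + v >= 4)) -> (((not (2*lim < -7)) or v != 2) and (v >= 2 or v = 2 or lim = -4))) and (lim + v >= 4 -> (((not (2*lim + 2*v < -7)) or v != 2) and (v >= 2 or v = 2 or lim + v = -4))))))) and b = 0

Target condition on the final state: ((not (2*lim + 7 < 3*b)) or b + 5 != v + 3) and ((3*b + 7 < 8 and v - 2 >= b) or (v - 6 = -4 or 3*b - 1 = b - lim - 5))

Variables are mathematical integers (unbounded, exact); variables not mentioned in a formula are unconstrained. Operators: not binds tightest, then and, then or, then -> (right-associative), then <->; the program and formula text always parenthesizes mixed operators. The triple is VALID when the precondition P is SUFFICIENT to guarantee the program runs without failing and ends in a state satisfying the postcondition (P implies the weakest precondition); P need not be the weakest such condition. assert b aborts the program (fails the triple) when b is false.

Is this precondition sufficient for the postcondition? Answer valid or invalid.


Working backward. After the program, the postcondition ((not (2*lim + 7 < 3*b)) or b + 5 != v + 3) and ((3*b + 7 < 8 and v - 2 >= b) or (v - 6 = -4 or 3*b - 1 = b - lim - 5)) must hold; in canonical form it is ((not (2*lim < 3*b - 7)) or b != v - 2) and ((3*b < 1 and v >= b + 2) or v = 2 or 2*b + lim = -4).
Then branch requires ((not (x >= 4)) -> (((not (2*lim < 3*b - 7)) or b != v - 2) and ((3*b < 1 and v >= b + 2) or v = 2 or 2*b + lim = -4))) and (x >= 4 -> (((not (2*x < 3*b - 7)) or b != v - 2) and ((3*b < 1 and v >= b + 2) or v = 2 or 2*b + x = -4))); else branch requires ((not (2*lim < 3*b - 7)) or b != 6*v - 2) and ((3*b < 1 and 6*v >= b + 2) or 6*v = 2 or 2*b + lim = -4).
Before the if: ((3*x = 2*lim - 7 -> b < 13) -> (((not (x >= 4)) -> (((not (2*lim < 3*b - 7)) or b != v - 2) and ((3*b < 1 and v >= b + 2) or v = 2 or 2*b + lim = -4))) and (x >= 4 -> (((not (2*x < 3*b - 7)) or b != v - 2) and ((3*b < 1 and v >= b + 2) or v = 2 or 2*b + x = -4))))) and ((not (3*x = 2*lim - 7 -> b < 13)) -> (((not (2*lim < 3*b - 7)) or b != 6*v - 2) and ((3*b < 1 and 6*v >= b + 2) or 6*v = 2 or 2*b + lim = -4)))
Then branch requires (3*x <= 3*lim -> b = -1) and ((3*x = 2*lim - 7 -> b < 13) -> (((not (x >= 4)) -> (((not (2*lim < 3*b - 7)) or x != -2) and ((3*b < 1 and x >= -2) or b + x = -2 or 2*b + lim = -4))) and (x >= 4 -> (((not (2*x < 3*b - 7)) or x != -2) and ((3*b < 1 and x >= -2) or b + x = -2 or 2*b + x = -4))))) and ((not (3*x = 2*lim - 7 -> b < 13)) -> (((not (2*lim < 3*b - 7)) or 5*b + 6*x != -22) and ((3*b < 1 and 5*b + 6*x >= -22) or 6*b + 6*x = -22 or 2*b + lim = -4))); else branch requires (3*b + lim < -9 -> (((3*x = 2*lim - 7 -> b < 13) -> (((not (x >= 4)) -> (((not (2*lim < 3*b - 7)) or b != 5) and ((3*b < 1 and b >= 5) or 2*b = 5 or 2*b + lim = -4))) and (x >= 4 -> (((not (2*x < 3*b - 7)) or b != 5) and ((3*b < 1 and b >= 5) or 2*b = 5 or 2*b + x = -4))))) and ((not (3*x = 2*lim - 7 -> b < 13)) -> (((not (2*lim < 3*b - 7)) or 11*b != 20) and ((3*b < 1 and 11*b >= 20) or 12*b = 20 or 2*b + lim = -4))))) and ((not (3*b + lim < -9)) -> (((lim + 3*v = -7 -> b < 13) -> (((not (lim + v >= 4)) -> (((not (2*lim < 3*b - 7)) or b != v - 2) and ((3*b < 1 and v >= b + 2) or v = 2 or 2*b + lim = -4))) and (lim + v >= 4 -> (((not (2*lim + 2*v < 3*b - 7)) or b != v - 2) and ((3*b < 1 and v >= b + 2) or v = 2 or 2*b + lim + v = -4))))) and ((not (lim + 3*v = -7 -> b < 13)) -> (((not (2*lim < 3*b - 7)) or b != 6*v - 2) and ((3*b < 1 and 6*v >= b + 2) or 6*v = 2 or 2*b + lim = -4))))).
Before the if: ((b >= -13 -> b != x + 13) -> ((3*x <= 3*lim -> b = -1) and ((3*x = 2*lim - 7 -> b < 13) -> (((not (x >= 4)) -> (((not (2*lim < 3*b - 7)) or x != -2) and ((3*b < 1 and x >= -2) or b + x = -2 or 2*b + lim = -4))) and (x >= 4 -> (((not (2*x < 3*b - 7)) or x != -2) and ((3*b < 1 and x >= -2) or b + x = -2 or 2*b + x = -4))))) and ((not (3*x = 2*lim - 7 -> b < 13)) -> (((not (2*lim < 3*b - 7)) or 5*b + 6*x != -22) and ((3*b < 1 and 5*b + 6*x >= -22) or 6*b + 6*x = -22 or 2*b + lim = -4))))) and ((not (b >= -13 -> b != x + 13)) -> ((3*b + lim < -9 -> (((3*x = 2*lim - 7 -> b < 13) -> (((not (x >= 4)) -> (((not (2*lim < 3*b - 7)) or b != 5) and ((3*b < 1 and b >= 5) or 2*b = 5 or 2*b + lim = -4))) and (x >= 4 -> (((not (2*x < 3*b - 7)) or b != 5) and ((3*b < 1 and b >= 5) or 2*b = 5 or 2*b + x = -4))))) and ((not (3*x = 2*lim - 7 -> b < 13)) -> (((not (2*lim < 3*b - 7)) or 11*b != 20) and ((3*b < 1 and 11*b >= 20) or 12*b = 20 or 2*b + lim = -4))))) and ((not (3*b + lim < -9)) -> (((lim + 3*v = -7 -> b < 13) -> (((not (lim + v >= 4)) -> (((not (2*lim < 3*b - 7)) or b != v - 2) and ((3*b < 1 and v >= b + 2) or v = 2 or 2*b + lim = -4))) and (lim + v >= 4 -> (((not (2*lim + 2*v < 3*b - 7)) or b != v - 2) and ((3*b < 1 and v >= b + 2) or v = 2 or 2*b + lim + v = -4))))) and ((not (lim + 3*v = -7 -> b < 13)) -> (((not (2*lim < 3*b - 7)) or b != 6*v - 2) and ((3*b < 1 and 6*v >= b + 2) or 6*v = 2 or 2*b + lim = -4)))))))
The weakest precondition is ((b >= -13 -> b != x + 13) -> ((3*x <= 3*lim -> b = -1) and ((3*x = 2*lim - 7 -> b < 13) -> (((not (x >= 4)) -> (((not (2*lim < 3*b - 7)) or x != -2) and ((3*b < 1 and x >= -2) or b + x = -2 or 2*b + lim = -4))) and (x >= 4 -> (((not (2*x < 3*b - 7)) or x != -2) and ((3*b < 1 and x >= -2) or b + x = -2 or 2*b + x = -4))))) and ((not (3*x = 2*lim - 7 -> b < 13)) -> (((not (2*lim < 3*b - 7)) or 5*b + 6*x != -22) and ((3*b < 1 and 5*b + 6*x >= -22) or 6*b + 6*x = -22 or 2*b + lim = -4))))) and ((not (b >= -13 -> b != x + 13)) -> ((3*b + lim < -9 -> (((3*x = 2*lim - 7 -> b < 13) -> (((not (x >= 4)) -> (((not (2*lim < 3*b - 7)) or b != 5) and ((3*b < 1 and b >= 5) or 2*b = 5 or 2*b + lim = -4))) and (x >= 4 -> (((not (2*x < 3*b - 7)) or b != 5) and ((3*b < 1 and b >= 5) or 2*b = 5 or 2*b + x = -4))))) and ((not (3*x = 2*lim - 7 -> b < 13)) -> (((not (2*lim < 3*b - 7)) or 11*b != 20) and ((3*b < 1 and 11*b >= 20) or 12*b = 20 or 2*b + lim = -4))))) and ((not (3*b + lim < -9)) -> (((lim + 3*v = -7 -> b < 13) -> (((not (lim + v >= 4)) -> (((not (2*lim < 3*b - 7)) or b != v - 2) and ((3*b < 1 and v >= b + 2) or v = 2 or 2*b + lim = -4))) and (lim + v >= 4 -> (((not (2*lim + 2*v < 3*b - 7)) or b != v - 2) and ((3*b < 1 and v >= b + 2) or v = 2 or 2*b + lim + v = -4))))) and ((not (lim + 3*v = -7 -> b < 13)) -> (((not (2*lim < 3*b - 7)) or b != 6*v - 2) and ((3*b < 1 and 6*v >= b + 2) or 6*v = 2 or 2*b + lim = -4))))))).
Check whether (x != -13 -> ((not (3*x <= 3*lim)) and ((not (x >= 4)) -> (((not (2*lim < -7)) or x != -2) and (x >= -2 or x = -2 or lim = -4))) and (x >= 4 -> (((not (2*x < -7)) or x != -2) and (x >= -2 or x = -2 or x = -4))))) and ((not (x != -13)) -> ((lim < -9 -> (((not (x >= 4)) -> lim = -4) and (x >= 4 -> x = -4))) and ((not (lim < -9)) -> (((not (lim + v >= 4)) -> (((not (2*lim < -7)) or v != 2) and (v >= 2 or v = 2 or lim = -4))) and (lim + v >= 4 -> (((not (2*lim + 2*v < -7)) or v != 2) and (v >= 2 or v = 2 or lim + v = -4))))))) and b = 0 implies it.
Every state satisfying the precondition satisfies the weakest precondition: the implication holds.
Answer: valid
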